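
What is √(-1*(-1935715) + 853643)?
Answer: √2789358 ≈ 1670.1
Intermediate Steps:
√(-1*(-1935715) + 853643) = √(1935715 + 853643) = √2789358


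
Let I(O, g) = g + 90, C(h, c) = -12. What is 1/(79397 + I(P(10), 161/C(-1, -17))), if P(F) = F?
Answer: 12/953683 ≈ 1.2583e-5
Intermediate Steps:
I(O, g) = 90 + g
1/(79397 + I(P(10), 161/C(-1, -17))) = 1/(79397 + (90 + 161/(-12))) = 1/(79397 + (90 + 161*(-1/12))) = 1/(79397 + (90 - 161/12)) = 1/(79397 + 919/12) = 1/(953683/12) = 12/953683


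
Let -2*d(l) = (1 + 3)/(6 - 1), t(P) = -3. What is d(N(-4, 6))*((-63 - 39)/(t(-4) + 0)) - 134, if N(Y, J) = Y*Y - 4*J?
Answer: -738/5 ≈ -147.60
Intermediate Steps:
N(Y, J) = Y**2 - 4*J
d(l) = -2/5 (d(l) = -(1 + 3)/(2*(6 - 1)) = -2/5)
d(N(-4, 6))*((-63 - 39)/(t(-4) + 0)) - 134 = -2*(-63 - 39)/(5*(-3 + 0)) - 134 = -(-204)/(5*(-3)) - 134 = -(-204)*(-1)/(5*3) - 134 = -2/5*34 - 134 = -68/5 - 134 = -738/5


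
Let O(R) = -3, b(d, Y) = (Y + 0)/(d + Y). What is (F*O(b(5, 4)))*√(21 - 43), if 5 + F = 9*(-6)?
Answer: 177*I*√22 ≈ 830.2*I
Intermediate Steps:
b(d, Y) = Y/(Y + d)
F = -59 (F = -5 + 9*(-6) = -5 - 54 = -59)
(F*O(b(5, 4)))*√(21 - 43) = (-59*(-3))*√(21 - 43) = 177*√(-22) = 177*(I*√22) = 177*I*√22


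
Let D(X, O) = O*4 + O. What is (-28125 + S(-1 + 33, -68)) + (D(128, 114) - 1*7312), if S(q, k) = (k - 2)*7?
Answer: -35357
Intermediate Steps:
D(X, O) = 5*O (D(X, O) = 4*O + O = 5*O)
S(q, k) = -14 + 7*k (S(q, k) = (-2 + k)*7 = -14 + 7*k)
(-28125 + S(-1 + 33, -68)) + (D(128, 114) - 1*7312) = (-28125 + (-14 + 7*(-68))) + (5*114 - 1*7312) = (-28125 + (-14 - 476)) + (570 - 7312) = (-28125 - 490) - 6742 = -28615 - 6742 = -35357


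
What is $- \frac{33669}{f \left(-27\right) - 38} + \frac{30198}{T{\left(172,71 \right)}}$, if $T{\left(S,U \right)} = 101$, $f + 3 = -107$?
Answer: $\frac{85139967}{296132} \approx 287.51$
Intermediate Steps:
$f = -110$ ($f = -3 - 107 = -110$)
$- \frac{33669}{f \left(-27\right) - 38} + \frac{30198}{T{\left(172,71 \right)}} = - \frac{33669}{\left(-110\right) \left(-27\right) - 38} + \frac{30198}{101} = - \frac{33669}{2970 - 38} + 30198 \cdot \frac{1}{101} = - \frac{33669}{2932} + \frac{30198}{101} = \frac{85139967}{296132}$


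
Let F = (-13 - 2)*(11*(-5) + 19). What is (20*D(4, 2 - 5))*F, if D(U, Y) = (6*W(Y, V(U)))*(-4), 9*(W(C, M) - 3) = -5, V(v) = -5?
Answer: -633600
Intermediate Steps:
W(C, M) = 22/9 (W(C, M) = 3 + (1/9)*(-5) = 3 - 5/9 = 22/9)
D(U, Y) = -176/3 (D(U, Y) = (6*(22/9))*(-4) = (44/3)*(-4) = -176/3)
F = 540 (F = -15*(-55 + 19) = -15*(-36) = 540)
(20*D(4, 2 - 5))*F = (20*(-176/3))*540 = -3520/3*540 = -633600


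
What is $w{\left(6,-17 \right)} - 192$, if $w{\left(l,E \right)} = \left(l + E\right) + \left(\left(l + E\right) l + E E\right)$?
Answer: $20$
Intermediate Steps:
$w{\left(l,E \right)} = E + l + E^{2} + l \left(E + l\right)$ ($w{\left(l,E \right)} = \left(E + l\right) + \left(\left(E + l\right) l + E^{2}\right) = \left(E + l\right) + \left(l \left(E + l\right) + E^{2}\right) = \left(E + l\right) + \left(E^{2} + l \left(E + l\right)\right) = E + l + E^{2} + l \left(E + l\right)$)
$w{\left(6,-17 \right)} - 192 = \left(-17 + 6 + \left(-17\right)^{2} + 6^{2} - 102\right) - 192 = \left(-17 + 6 + 289 + 36 - 102\right) + \left(-192 + 0\right) = 212 - 192 = 20$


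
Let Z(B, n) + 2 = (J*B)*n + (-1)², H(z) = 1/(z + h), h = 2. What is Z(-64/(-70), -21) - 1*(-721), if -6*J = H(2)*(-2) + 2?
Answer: 3624/5 ≈ 724.80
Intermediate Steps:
H(z) = 1/(2 + z) (H(z) = 1/(z + 2) = 1/(2 + z))
J = -¼ (J = -(-2/(2 + 2) + 2)/6 = -(-2/4 + 2)/6 = -((¼)*(-2) + 2)/6 = -(-½ + 2)/6 = -⅙*3/2 = -¼ ≈ -0.25000)
Z(B, n) = -1 - B*n/4 (Z(B, n) = -2 + ((-B/4)*n + (-1)²) = -2 + (-B*n/4 + 1) = -2 + (1 - B*n/4) = -1 - B*n/4)
Z(-64/(-70), -21) - 1*(-721) = (-1 - ¼*(-64/(-70))*(-21)) - 1*(-721) = (-1 - ¼*(-64*(-1/70))*(-21)) + 721 = (-1 - ¼*32/35*(-21)) + 721 = (-1 + 24/5) + 721 = 19/5 + 721 = 3624/5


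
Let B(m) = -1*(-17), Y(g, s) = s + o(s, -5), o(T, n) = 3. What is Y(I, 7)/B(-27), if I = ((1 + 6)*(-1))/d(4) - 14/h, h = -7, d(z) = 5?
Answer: 10/17 ≈ 0.58823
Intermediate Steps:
I = ⅗ (I = ((1 + 6)*(-1))/5 - 14/(-7) = (7*(-1))*(⅕) - 14*(-⅐) = -7*⅕ + 2 = -7/5 + 2 = ⅗ ≈ 0.60000)
Y(g, s) = 3 + s (Y(g, s) = s + 3 = 3 + s)
B(m) = 17
Y(I, 7)/B(-27) = (3 + 7)/17 = 10*(1/17) = 10/17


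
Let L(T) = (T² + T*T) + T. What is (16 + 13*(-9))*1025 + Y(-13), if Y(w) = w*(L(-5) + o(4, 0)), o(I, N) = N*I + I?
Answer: -104162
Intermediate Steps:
L(T) = T + 2*T² (L(T) = (T² + T²) + T = 2*T² + T = T + 2*T²)
o(I, N) = I + I*N (o(I, N) = I*N + I = I + I*N)
Y(w) = 49*w (Y(w) = w*(-5*(1 + 2*(-5)) + 4*(1 + 0)) = w*(-5*(1 - 10) + 4*1) = w*(-5*(-9) + 4) = w*(45 + 4) = w*49 = 49*w)
(16 + 13*(-9))*1025 + Y(-13) = (16 + 13*(-9))*1025 + 49*(-13) = (16 - 117)*1025 - 637 = -101*1025 - 637 = -103525 - 637 = -104162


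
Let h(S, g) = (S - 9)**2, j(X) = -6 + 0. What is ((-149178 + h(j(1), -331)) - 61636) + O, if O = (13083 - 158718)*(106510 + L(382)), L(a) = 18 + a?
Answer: -15570048439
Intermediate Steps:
O = -15569837850 (O = (13083 - 158718)*(106510 + (18 + 382)) = -145635*(106510 + 400) = -145635*106910 = -15569837850)
j(X) = -6
h(S, g) = (-9 + S)**2
((-149178 + h(j(1), -331)) - 61636) + O = ((-149178 + (-9 - 6)**2) - 61636) - 15569837850 = ((-149178 + (-15)**2) - 61636) - 15569837850 = ((-149178 + 225) - 61636) - 15569837850 = (-148953 - 61636) - 15569837850 = -210589 - 15569837850 = -15570048439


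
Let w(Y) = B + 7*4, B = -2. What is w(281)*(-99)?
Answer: -2574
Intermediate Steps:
w(Y) = 26 (w(Y) = -2 + 7*4 = -2 + 28 = 26)
w(281)*(-99) = 26*(-99) = -2574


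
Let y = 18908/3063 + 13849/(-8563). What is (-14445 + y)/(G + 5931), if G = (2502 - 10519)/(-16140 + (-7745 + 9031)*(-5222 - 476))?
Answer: -2781457601019034784/1142404468658935725 ≈ -2.4347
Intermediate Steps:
y = 119489717/26228469 (y = 18908*(1/3063) + 13849*(-1/8563) = 18908/3063 - 13849/8563 = 119489717/26228469 ≈ 4.5557)
G = 8017/7343768 (G = -8017/(-16140 + 1286*(-5698)) = -8017/(-16140 - 7327628) = -8017/(-7343768) = -8017*(-1/7343768) = 8017/7343768 ≈ 0.0010917)
(-14445 + y)/(G + 5931) = (-14445 + 119489717/26228469)/(8017/7343768 + 5931) = -378750744988/(26228469*43555896025/7343768) = -378750744988/26228469*7343768/43555896025 = -2781457601019034784/1142404468658935725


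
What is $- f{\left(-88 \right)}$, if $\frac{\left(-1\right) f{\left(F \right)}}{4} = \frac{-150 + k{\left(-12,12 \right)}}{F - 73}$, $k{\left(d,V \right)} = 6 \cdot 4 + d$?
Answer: $\frac{24}{7} \approx 3.4286$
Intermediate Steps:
$k{\left(d,V \right)} = 24 + d$
$f{\left(F \right)} = \frac{552}{-73 + F}$ ($f{\left(F \right)} = - 4 \frac{-150 + \left(24 - 12\right)}{F - 73} = - 4 \frac{-150 + 12}{-73 + F} = - 4 \left(- \frac{138}{-73 + F}\right) = \frac{552}{-73 + F}$)
$- f{\left(-88 \right)} = - \frac{552}{-73 - 88} = - \frac{552}{-161} = - \frac{552 \left(-1\right)}{161} = \left(-1\right) \left(- \frac{24}{7}\right) = \frac{24}{7}$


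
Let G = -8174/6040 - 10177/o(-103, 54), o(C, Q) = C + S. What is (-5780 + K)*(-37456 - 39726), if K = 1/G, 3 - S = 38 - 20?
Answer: 6747936872009760/15126137 ≈ 4.4611e+8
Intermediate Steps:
S = -15 (S = 3 - (38 - 20) = 3 - 1*18 = 3 - 18 = -15)
o(C, Q) = -15 + C (o(C, Q) = C - 15 = -15 + C)
G = 15126137/178180 (G = -8174/6040 - 10177/(-15 - 103) = -8174*1/6040 - 10177/(-118) = -4087/3020 - 10177*(-1/118) = -4087/3020 + 10177/118 = 15126137/178180 ≈ 84.892)
K = 178180/15126137 (K = 1/(15126137/178180) = 178180/15126137 ≈ 0.011780)
(-5780 + K)*(-37456 - 39726) = (-5780 + 178180/15126137)*(-37456 - 39726) = -87428893680/15126137*(-77182) = 6747936872009760/15126137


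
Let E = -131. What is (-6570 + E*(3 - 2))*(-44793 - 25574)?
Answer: 471529267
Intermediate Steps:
(-6570 + E*(3 - 2))*(-44793 - 25574) = (-6570 - 131*(3 - 2))*(-44793 - 25574) = (-6570 - 131*1)*(-70367) = (-6570 - 131)*(-70367) = -6701*(-70367) = 471529267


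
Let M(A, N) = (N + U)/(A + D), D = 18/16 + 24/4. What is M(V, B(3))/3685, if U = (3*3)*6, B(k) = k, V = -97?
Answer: -456/2649515 ≈ -0.00017211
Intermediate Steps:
D = 57/8 (D = 18*(1/16) + 24*(¼) = 9/8 + 6 = 57/8 ≈ 7.1250)
U = 54 (U = 9*6 = 54)
M(A, N) = (54 + N)/(57/8 + A) (M(A, N) = (N + 54)/(A + 57/8) = (54 + N)/(57/8 + A))
M(V, B(3))/3685 = (8*(54 + 3)/(57 + 8*(-97)))/3685 = (8*57/(57 - 776))*(1/3685) = (8*57/(-719))*(1/3685) = (8*(-1/719)*57)*(1/3685) = -456/719*1/3685 = -456/2649515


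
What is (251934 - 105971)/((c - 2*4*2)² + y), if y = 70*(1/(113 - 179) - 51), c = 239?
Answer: 4816779/1523212 ≈ 3.1623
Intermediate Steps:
y = -117845/33 (y = 70*(1/(-66) - 51) = 70*(-1/66 - 51) = 70*(-3367/66) = -117845/33 ≈ -3571.1)
(251934 - 105971)/((c - 2*4*2)² + y) = (251934 - 105971)/((239 - 2*4*2)² - 117845/33) = 145963/((239 - 8*2)² - 117845/33) = 145963/((239 - 16)² - 117845/33) = 145963/(223² - 117845/33) = 145963/(49729 - 117845/33) = 145963/(1523212/33) = 145963*(33/1523212) = 4816779/1523212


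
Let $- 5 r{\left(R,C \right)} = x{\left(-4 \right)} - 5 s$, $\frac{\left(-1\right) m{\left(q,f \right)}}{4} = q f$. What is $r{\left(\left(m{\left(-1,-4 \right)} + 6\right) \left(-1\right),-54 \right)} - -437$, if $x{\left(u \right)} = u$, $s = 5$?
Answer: $\frac{2214}{5} \approx 442.8$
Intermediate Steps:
$m{\left(q,f \right)} = - 4 f q$ ($m{\left(q,f \right)} = - 4 q f = - 4 f q$)
$r{\left(R,C \right)} = \frac{29}{5}$ ($r{\left(R,C \right)} = - \frac{-4 - 25}{5} = \left(- \frac{1}{5}\right) \left(-29\right) = \frac{29}{5}$)
$r{\left(\left(m{\left(-1,-4 \right)} + 6\right) \left(-1\right),-54 \right)} - -437 = \frac{29}{5} - -437 = \frac{29}{5} + 437 = \frac{2214}{5}$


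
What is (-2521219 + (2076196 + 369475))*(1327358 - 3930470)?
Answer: 196659905376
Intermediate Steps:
(-2521219 + (2076196 + 369475))*(1327358 - 3930470) = (-2521219 + 2445671)*(-2603112) = -75548*(-2603112) = 196659905376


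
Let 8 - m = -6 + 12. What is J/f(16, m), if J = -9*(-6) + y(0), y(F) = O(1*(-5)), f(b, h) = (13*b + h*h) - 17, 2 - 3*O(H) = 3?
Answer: 161/585 ≈ 0.27521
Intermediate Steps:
O(H) = -⅓ (O(H) = ⅔ - ⅓*3 = ⅔ - 1 = -⅓)
m = 2 (m = 8 - (-6 + 12) = 8 - 1*6 = 8 - 6 = 2)
f(b, h) = -17 + h² + 13*b (f(b, h) = (13*b + h²) - 17 = (h² + 13*b) - 17 = -17 + h² + 13*b)
y(F) = -⅓
J = 161/3 (J = -9*(-6) - ⅓ = 54 - ⅓ = 161/3 ≈ 53.667)
J/f(16, m) = 161/(3*(-17 + 2² + 13*16)) = 161/(3*(-17 + 4 + 208)) = (161/3)/195 = (161/3)*(1/195) = 161/585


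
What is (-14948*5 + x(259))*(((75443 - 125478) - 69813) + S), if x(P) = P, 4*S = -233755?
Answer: 53115901707/4 ≈ 1.3279e+10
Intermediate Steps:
S = -233755/4 (S = (¼)*(-233755) = -233755/4 ≈ -58439.)
(-14948*5 + x(259))*(((75443 - 125478) - 69813) + S) = (-14948*5 + 259)*(((75443 - 125478) - 69813) - 233755/4) = (-74740 + 259)*((-50035 - 69813) - 233755/4) = -74481*(-119848 - 233755/4) = -74481*(-713147/4) = 53115901707/4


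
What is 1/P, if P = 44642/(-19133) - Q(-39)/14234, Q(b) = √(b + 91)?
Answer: -3327953841197458/7764935366889003 + 2605332210613*√13/100944159769557039 ≈ -0.42849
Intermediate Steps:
Q(b) = √(91 + b)
P = -44642/19133 - √13/7117 (P = 44642/(-19133) - √(91 - 39)/14234 = 44642*(-1/19133) - √52*(1/14234) = -44642/19133 - 2*√13*(1/14234) = -44642/19133 - √13/7117 ≈ -2.3338)
1/P = 1/(-44642/19133 - √13/7117)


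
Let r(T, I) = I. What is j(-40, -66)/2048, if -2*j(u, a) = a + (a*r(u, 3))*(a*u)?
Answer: 261393/2048 ≈ 127.63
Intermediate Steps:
j(u, a) = -a/2 - 3*u*a²/2 (j(u, a) = -(a + (a*3)*(a*u))/2 = -(a + (3*a)*(a*u))/2 = -(a + 3*u*a²)/2 = -a/2 - 3*u*a²/2)
j(-40, -66)/2048 = -½*(-66)*(1 + 3*(-66)*(-40))/2048 = -½*(-66)*(1 + 7920)*(1/2048) = -½*(-66)*7921*(1/2048) = 261393*(1/2048) = 261393/2048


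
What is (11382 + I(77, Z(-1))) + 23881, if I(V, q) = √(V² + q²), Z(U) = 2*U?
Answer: 35263 + √5933 ≈ 35340.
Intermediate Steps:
(11382 + I(77, Z(-1))) + 23881 = (11382 + √(77² + (2*(-1))²)) + 23881 = (11382 + √(5929 + (-2)²)) + 23881 = (11382 + √(5929 + 4)) + 23881 = (11382 + √5933) + 23881 = 35263 + √5933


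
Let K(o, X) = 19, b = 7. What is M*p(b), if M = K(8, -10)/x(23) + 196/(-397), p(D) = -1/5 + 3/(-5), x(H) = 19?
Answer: -804/1985 ≈ -0.40504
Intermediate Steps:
p(D) = -⅘ (p(D) = -1*⅕ + 3*(-⅕) = -⅕ - ⅗ = -⅘)
M = 201/397 (M = 19/19 + 196/(-397) = 19*(1/19) + 196*(-1/397) = 1 - 196/397 = 201/397 ≈ 0.50630)
M*p(b) = (201/397)*(-⅘) = -804/1985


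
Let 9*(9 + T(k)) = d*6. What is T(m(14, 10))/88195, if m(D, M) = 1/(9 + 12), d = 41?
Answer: 11/52917 ≈ 0.00020787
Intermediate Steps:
m(D, M) = 1/21
T(k) = 55/3 (T(k) = -9 + (41*6)/9 = -9 + (⅑)*246 = -9 + 82/3 = 55/3)
T(m(14, 10))/88195 = (55/3)/88195 = (55/3)*(1/88195) = 11/52917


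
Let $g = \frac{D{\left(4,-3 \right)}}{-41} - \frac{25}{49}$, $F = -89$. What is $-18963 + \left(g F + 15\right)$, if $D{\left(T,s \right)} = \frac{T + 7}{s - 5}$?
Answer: $- \frac{303850427}{16072} \approx -18906.0$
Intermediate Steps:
$D{\left(T,s \right)} = \frac{7 + T}{-5 + s}$
$g = - \frac{7661}{16072}$ ($g = \frac{\frac{1}{-5 - 3} \left(7 + 4\right)}{-41} - \frac{25}{49} = \frac{1}{-8} \cdot 11 \left(- \frac{1}{41}\right) - \frac{25}{49} = \left(- \frac{1}{8}\right) 11 \left(- \frac{1}{41}\right) - \frac{25}{49} = \left(- \frac{11}{8}\right) \left(- \frac{1}{41}\right) - \frac{25}{49} = \frac{11}{328} - \frac{25}{49} = - \frac{7661}{16072} \approx -0.47667$)
$-18963 + \left(g F + 15\right) = -18963 + \left(\left(- \frac{7661}{16072}\right) \left(-89\right) + 15\right) = -18963 + \left(\frac{681829}{16072} + 15\right) = -18963 + \frac{922909}{16072} = - \frac{303850427}{16072}$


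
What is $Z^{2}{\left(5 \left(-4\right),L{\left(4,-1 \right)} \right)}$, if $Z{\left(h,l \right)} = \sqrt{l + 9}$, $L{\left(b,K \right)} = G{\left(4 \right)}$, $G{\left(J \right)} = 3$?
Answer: $12$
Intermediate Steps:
$L{\left(b,K \right)} = 3$
$Z{\left(h,l \right)} = \sqrt{9 + l}$
$Z^{2}{\left(5 \left(-4\right),L{\left(4,-1 \right)} \right)} = \left(\sqrt{9 + 3}\right)^{2} = \left(\sqrt{12}\right)^{2} = \left(2 \sqrt{3}\right)^{2} = 12$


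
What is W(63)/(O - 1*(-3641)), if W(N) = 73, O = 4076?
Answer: 73/7717 ≈ 0.0094596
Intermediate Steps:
W(63)/(O - 1*(-3641)) = 73/(4076 - 1*(-3641)) = 73/(4076 + 3641) = 73/7717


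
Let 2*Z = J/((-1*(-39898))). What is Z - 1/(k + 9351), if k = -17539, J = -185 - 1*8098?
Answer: -4233838/40835603 ≈ -0.10368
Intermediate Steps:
J = -8283 (J = -185 - 8098 = -8283)
Z = -8283/79796 (Z = (-8283/((-1*(-39898))))/2 = (-8283/39898)/2 = (-8283*1/39898)/2 = (½)*(-8283/39898) = -8283/79796 ≈ -0.10380)
Z - 1/(k + 9351) = -8283/79796 - 1/(-17539 + 9351) = -8283/79796 - 1/(-8188) = -8283/79796 - 1*(-1/8188) = -8283/79796 + 1/8188 = -4233838/40835603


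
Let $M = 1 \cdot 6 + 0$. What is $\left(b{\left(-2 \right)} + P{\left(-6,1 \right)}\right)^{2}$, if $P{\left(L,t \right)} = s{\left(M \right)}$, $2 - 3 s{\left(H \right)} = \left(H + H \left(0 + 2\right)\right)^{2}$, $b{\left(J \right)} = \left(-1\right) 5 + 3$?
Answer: $\frac{107584}{9} \approx 11954.0$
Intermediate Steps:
$M = 6$ ($M = 6 + 0 = 6$)
$b{\left(J \right)} = -2$ ($b{\left(J \right)} = -5 + 3 = -2$)
$s{\left(H \right)} = \frac{2}{3} - 3 H^{2}$ ($s{\left(H \right)} = \frac{2}{3} - \frac{\left(H + H \left(0 + 2\right)\right)^{2}}{3} = \frac{2}{3} - \frac{\left(H + H 2\right)^{2}}{3} = \frac{2}{3} - \frac{\left(H + 2 H\right)^{2}}{3} = \frac{2}{3} - \frac{\left(3 H\right)^{2}}{3} = \frac{2}{3} - \frac{9 H^{2}}{3} = \frac{2}{3} - 3 H^{2}$)
$P{\left(L,t \right)} = - \frac{322}{3}$ ($P{\left(L,t \right)} = \frac{2}{3} - 3 \cdot 6^{2} = \frac{2}{3} - 108 = - \frac{322}{3}$)
$\left(b{\left(-2 \right)} + P{\left(-6,1 \right)}\right)^{2} = \left(-2 - \frac{322}{3}\right)^{2} = \left(- \frac{328}{3}\right)^{2} = \frac{107584}{9}$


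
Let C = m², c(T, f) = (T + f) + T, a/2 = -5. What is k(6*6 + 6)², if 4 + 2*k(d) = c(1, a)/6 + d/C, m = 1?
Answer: 3025/9 ≈ 336.11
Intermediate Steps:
a = -10 (a = 2*(-5) = -10)
c(T, f) = f + 2*T
C = 1 (C = 1² = 1)
k(d) = -8/3 + d/2 (k(d) = -2 + ((-10 + 2*1)/6 + d/1)/2 = -2 + ((-10 + 2)*(⅙) + d*1)/2 = -2 + (-8*⅙ + d)/2 = -2 + (-4/3 + d)/2 = -2 + (-⅔ + d/2) = -8/3 + d/2)
k(6*6 + 6)² = (-8/3 + (6*6 + 6)/2)² = (-8/3 + (36 + 6)/2)² = (-8/3 + (½)*42)² = (-8/3 + 21)² = (55/3)² = 3025/9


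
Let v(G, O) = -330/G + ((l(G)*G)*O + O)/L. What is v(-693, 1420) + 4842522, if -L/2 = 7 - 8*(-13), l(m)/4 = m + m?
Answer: -15332065246/777 ≈ -1.9732e+7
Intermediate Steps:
l(m) = 8*m (l(m) = 4*(m + m) = 4*(2*m) = 8*m)
L = -222 (L = -2*(7 - 8*(-13)) = -2*(7 + 104) = -2*111 = -222)
v(G, O) = -330/G - O/222 - 4*O*G**2/111 (v(G, O) = -330/G + (((8*G)*G)*O + O)/(-222) = -330/G + ((8*G**2)*O + O)*(-1/222) = -330/G + (8*O*G**2 + O)*(-1/222) = -330/G + (O + 8*O*G**2)*(-1/222) = -330/G + (-O/222 - 4*O*G**2/111) = -330/G - O/222 - 4*O*G**2/111)
v(-693, 1420) + 4842522 = (1/222)*(-73260 - 693*1420*(-1 - 8*(-693)**2))/(-693) + 4842522 = (1/222)*(-1/693)*(-73260 - 693*1420*(-1 - 8*480249)) + 4842522 = (1/222)*(-1/693)*(-73260 - 693*1420*(-1 - 3841992)) + 4842522 = (1/222)*(-1/693)*(-73260 - 693*1420*(-3841993)) + 4842522 = (1/222)*(-1/693)*(-73260 + 3780751631580) + 4842522 = (1/222)*(-1/693)*3780751558320 + 4842522 = -19094704840/777 + 4842522 = -15332065246/777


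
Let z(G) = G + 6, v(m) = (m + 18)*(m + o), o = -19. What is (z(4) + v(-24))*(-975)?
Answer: -261300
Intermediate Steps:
v(m) = (-19 + m)*(18 + m) (v(m) = (m + 18)*(m - 19) = (18 + m)*(-19 + m) = (-19 + m)*(18 + m))
z(G) = 6 + G
(z(4) + v(-24))*(-975) = ((6 + 4) + (-342 + (-24)² - 1*(-24)))*(-975) = (10 + (-342 + 576 + 24))*(-975) = (10 + 258)*(-975) = 268*(-975) = -261300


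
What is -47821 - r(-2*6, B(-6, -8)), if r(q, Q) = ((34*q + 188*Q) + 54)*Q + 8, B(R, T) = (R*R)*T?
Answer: -15743253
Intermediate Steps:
B(R, T) = T*R**2 (B(R, T) = R**2*T = T*R**2)
r(q, Q) = 8 + Q*(54 + 34*q + 188*Q) (r(q, Q) = (54 + 34*q + 188*Q)*Q + 8 = Q*(54 + 34*q + 188*Q) + 8 = 8 + Q*(54 + 34*q + 188*Q))
-47821 - r(-2*6, B(-6, -8)) = -47821 - (8 + 54*(-8*(-6)**2) + 188*(-8*(-6)**2)**2 + 34*(-8*(-6)**2)*(-2*6)) = -47821 - (8 + 54*(-8*36) + 188*(-8*36)**2 + 34*(-8*36)*(-12)) = -47821 - (8 + 54*(-288) + 188*(-288)**2 + 34*(-288)*(-12)) = -47821 - (8 - 15552 + 188*82944 + 117504) = -47821 - (8 - 15552 + 15593472 + 117504) = -47821 - 1*15695432 = -47821 - 15695432 = -15743253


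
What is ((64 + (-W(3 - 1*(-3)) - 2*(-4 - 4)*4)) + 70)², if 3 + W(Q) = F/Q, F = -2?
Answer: 364816/9 ≈ 40535.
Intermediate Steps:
W(Q) = -3 - 2/Q
((64 + (-W(3 - 1*(-3)) - 2*(-4 - 4)*4)) + 70)² = ((64 + (-(-3 - 2/(3 - 1*(-3))) - 2*(-4 - 4)*4)) + 70)² = ((64 + (-(-3 - 2/(3 + 3)) - 2*(-8)*4)) + 70)² = ((64 + (-(-3 - 2/6) + 16*4)) + 70)² = ((64 + (-(-3 - 2*⅙) + 64)) + 70)² = ((64 + (-(-3 - ⅓) + 64)) + 70)² = ((64 + (-1*(-10/3) + 64)) + 70)² = ((64 + (10/3 + 64)) + 70)² = ((64 + 202/3) + 70)² = (394/3 + 70)² = (604/3)² = 364816/9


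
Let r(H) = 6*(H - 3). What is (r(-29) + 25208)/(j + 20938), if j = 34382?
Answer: 3127/6915 ≈ 0.45221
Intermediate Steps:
r(H) = -18 + 6*H (r(H) = 6*(-3 + H) = -18 + 6*H)
(r(-29) + 25208)/(j + 20938) = ((-18 + 6*(-29)) + 25208)/(34382 + 20938) = ((-18 - 174) + 25208)/55320 = (-192 + 25208)*(1/55320) = 25016*(1/55320) = 3127/6915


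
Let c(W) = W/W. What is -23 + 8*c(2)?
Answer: -15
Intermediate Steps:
c(W) = 1
-23 + 8*c(2) = -23 + 8*1 = -23 + 8 = -15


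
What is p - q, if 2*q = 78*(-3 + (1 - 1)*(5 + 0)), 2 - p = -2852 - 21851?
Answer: 24822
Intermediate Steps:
p = 24705 (p = 2 - (-2852 - 21851) = 2 - 1*(-24703) = 2 + 24703 = 24705)
q = -117 (q = (78*(-3 + (1 - 1)*(5 + 0)))/2 = (78*(-3 + 0*5))/2 = (78*(-3 + 0))/2 = (78*(-3))/2 = (½)*(-234) = -117)
p - q = 24705 - 1*(-117) = 24705 + 117 = 24822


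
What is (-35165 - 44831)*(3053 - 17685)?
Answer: 1170501472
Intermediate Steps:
(-35165 - 44831)*(3053 - 17685) = -79996*(-14632) = 1170501472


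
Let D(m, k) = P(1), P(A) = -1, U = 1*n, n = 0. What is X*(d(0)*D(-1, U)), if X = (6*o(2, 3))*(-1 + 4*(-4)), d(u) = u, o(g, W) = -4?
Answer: 0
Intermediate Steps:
U = 0 (U = 1*0 = 0)
D(m, k) = -1
X = 408 (X = (6*(-4))*(-1 + 4*(-4)) = -24*(-1 - 16) = -24*(-17) = 408)
X*(d(0)*D(-1, U)) = 408*(0*(-1)) = 408*0 = 0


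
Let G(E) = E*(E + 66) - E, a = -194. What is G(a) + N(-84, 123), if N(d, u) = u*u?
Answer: 40155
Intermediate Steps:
N(d, u) = u²
G(E) = -E + E*(66 + E) (G(E) = E*(66 + E) - E = -E + E*(66 + E))
G(a) + N(-84, 123) = -194*(65 - 194) + 123² = -194*(-129) + 15129 = 25026 + 15129 = 40155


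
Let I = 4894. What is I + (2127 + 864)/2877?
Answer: 4694343/959 ≈ 4895.0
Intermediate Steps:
I + (2127 + 864)/2877 = 4894 + (2127 + 864)/2877 = 4894 + 2991*(1/2877) = 4894 + 997/959 = 4694343/959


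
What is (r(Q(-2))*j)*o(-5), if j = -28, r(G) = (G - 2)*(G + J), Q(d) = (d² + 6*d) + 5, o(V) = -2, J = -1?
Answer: 1120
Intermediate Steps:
Q(d) = 5 + d² + 6*d
r(G) = (-1 + G)*(-2 + G) (r(G) = (G - 2)*(G - 1) = (-2 + G)*(-1 + G) = (-1 + G)*(-2 + G))
(r(Q(-2))*j)*o(-5) = ((2 + (5 + (-2)² + 6*(-2))² - 3*(5 + (-2)² + 6*(-2)))*(-28))*(-2) = ((2 + (5 + 4 - 12)² - 3*(5 + 4 - 12))*(-28))*(-2) = ((2 + (-3)² - 3*(-3))*(-28))*(-2) = ((2 + 9 + 9)*(-28))*(-2) = (20*(-28))*(-2) = -560*(-2) = 1120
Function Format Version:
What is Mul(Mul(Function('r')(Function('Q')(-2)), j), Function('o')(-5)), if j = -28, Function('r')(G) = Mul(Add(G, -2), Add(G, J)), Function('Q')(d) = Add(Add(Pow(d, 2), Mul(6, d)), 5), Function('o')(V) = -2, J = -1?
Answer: 1120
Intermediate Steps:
Function('Q')(d) = Add(5, Pow(d, 2), Mul(6, d))
Function('r')(G) = Mul(Add(-1, G), Add(-2, G)) (Function('r')(G) = Mul(Add(G, -2), Add(G, -1)) = Mul(Add(-2, G), Add(-1, G)) = Mul(Add(-1, G), Add(-2, G)))
Mul(Mul(Function('r')(Function('Q')(-2)), j), Function('o')(-5)) = Mul(Mul(Add(2, Pow(Add(5, Pow(-2, 2), Mul(6, -2)), 2), Mul(-3, Add(5, Pow(-2, 2), Mul(6, -2)))), -28), -2) = Mul(Mul(Add(2, Pow(Add(5, 4, -12), 2), Mul(-3, Add(5, 4, -12))), -28), -2) = Mul(Mul(Add(2, Pow(-3, 2), Mul(-3, -3)), -28), -2) = Mul(Mul(Add(2, 9, 9), -28), -2) = Mul(Mul(20, -28), -2) = Mul(-560, -2) = 1120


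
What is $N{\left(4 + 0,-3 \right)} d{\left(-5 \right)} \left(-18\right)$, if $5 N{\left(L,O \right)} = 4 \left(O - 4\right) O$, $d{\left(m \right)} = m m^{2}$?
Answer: $37800$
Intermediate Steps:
$d{\left(m \right)} = m^{3}$
$N{\left(L,O \right)} = \frac{O \left(-16 + 4 O\right)}{5}$ ($N{\left(L,O \right)} = \frac{4 \left(O - 4\right) O}{5} = \frac{4 \left(-4 + O\right) O}{5} = \frac{\left(-16 + 4 O\right) O}{5} = \frac{O \left(-16 + 4 O\right)}{5}$)
$N{\left(4 + 0,-3 \right)} d{\left(-5 \right)} \left(-18\right) = \frac{4}{5} \left(-3\right) \left(-4 - 3\right) \left(-5\right)^{3} \left(-18\right) = \frac{4}{5} \left(-3\right) \left(-7\right) \left(-125\right) \left(-18\right) = \frac{84}{5} \left(-125\right) \left(-18\right) = \left(-2100\right) \left(-18\right) = 37800$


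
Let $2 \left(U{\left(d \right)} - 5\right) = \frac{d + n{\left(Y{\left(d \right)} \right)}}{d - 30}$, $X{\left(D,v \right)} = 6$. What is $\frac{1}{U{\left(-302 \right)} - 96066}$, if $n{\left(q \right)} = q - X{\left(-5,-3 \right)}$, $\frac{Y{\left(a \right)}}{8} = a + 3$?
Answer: $- \frac{166}{15945451} \approx -1.041 \cdot 10^{-5}$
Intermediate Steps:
$Y{\left(a \right)} = 24 + 8 a$ ($Y{\left(a \right)} = 8 \left(a + 3\right) = 8 \left(3 + a\right) = 24 + 8 a$)
$n{\left(q \right)} = -6 + q$ ($n{\left(q \right)} = q - 6 = -6 + q$)
$U{\left(d \right)} = 5 + \frac{18 + 9 d}{2 \left(-30 + d\right)}$ ($U{\left(d \right)} = 5 + \frac{\left(d + \left(-6 + \left(24 + 8 d\right)\right)\right) \frac{1}{d - 30}}{2} = 5 + \frac{\left(d + \left(18 + 8 d\right)\right) \frac{1}{-30 + d}}{2} = 5 + \frac{\left(18 + 9 d\right) \frac{1}{-30 + d}}{2} = 5 + \frac{\frac{1}{-30 + d} \left(18 + 9 d\right)}{2} = 5 + \frac{18 + 9 d}{2 \left(-30 + d\right)}$)
$\frac{1}{U{\left(-302 \right)} - 96066} = \frac{1}{\frac{-282 + 19 \left(-302\right)}{2 \left(-30 - 302\right)} - 96066} = \frac{1}{\frac{-282 - 5738}{2 \left(-332\right)} - 96066} = \frac{1}{\frac{1}{2} \left(- \frac{1}{332}\right) \left(-6020\right) - 96066} = \frac{1}{\frac{1505}{166} - 96066} = \frac{1}{- \frac{15945451}{166}} = - \frac{166}{15945451}$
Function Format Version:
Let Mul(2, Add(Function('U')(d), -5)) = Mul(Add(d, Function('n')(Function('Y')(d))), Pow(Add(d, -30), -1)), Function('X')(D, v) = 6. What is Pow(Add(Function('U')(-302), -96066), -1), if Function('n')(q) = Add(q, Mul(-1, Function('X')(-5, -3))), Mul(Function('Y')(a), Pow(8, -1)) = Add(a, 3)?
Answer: Rational(-166, 15945451) ≈ -1.0410e-5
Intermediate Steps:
Function('Y')(a) = Add(24, Mul(8, a)) (Function('Y')(a) = Mul(8, Add(a, 3)) = Mul(8, Add(3, a)) = Add(24, Mul(8, a)))
Function('n')(q) = Add(-6, q) (Function('n')(q) = Add(q, Mul(-1, 6)) = Add(q, -6) = Add(-6, q))
Function('U')(d) = Add(5, Mul(Rational(1, 2), Pow(Add(-30, d), -1), Add(18, Mul(9, d)))) (Function('U')(d) = Add(5, Mul(Rational(1, 2), Mul(Add(d, Add(-6, Add(24, Mul(8, d)))), Pow(Add(d, -30), -1)))) = Add(5, Mul(Rational(1, 2), Mul(Add(d, Add(18, Mul(8, d))), Pow(Add(-30, d), -1)))) = Add(5, Mul(Rational(1, 2), Mul(Add(18, Mul(9, d)), Pow(Add(-30, d), -1)))) = Add(5, Mul(Rational(1, 2), Mul(Pow(Add(-30, d), -1), Add(18, Mul(9, d))))) = Add(5, Mul(Rational(1, 2), Pow(Add(-30, d), -1), Add(18, Mul(9, d)))))
Pow(Add(Function('U')(-302), -96066), -1) = Pow(Add(Mul(Rational(1, 2), Pow(Add(-30, -302), -1), Add(-282, Mul(19, -302))), -96066), -1) = Pow(Add(Mul(Rational(1, 2), Pow(-332, -1), Add(-282, -5738)), -96066), -1) = Pow(Add(Mul(Rational(1, 2), Rational(-1, 332), -6020), -96066), -1) = Pow(Add(Rational(1505, 166), -96066), -1) = Pow(Rational(-15945451, 166), -1) = Rational(-166, 15945451)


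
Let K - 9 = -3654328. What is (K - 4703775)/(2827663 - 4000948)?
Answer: 8358094/1173285 ≈ 7.1237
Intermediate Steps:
K = -3654319 (K = 9 - 3654328 = -3654319)
(K - 4703775)/(2827663 - 4000948) = (-3654319 - 4703775)/(2827663 - 4000948) = -8358094/(-1173285) = -8358094*(-1/1173285) = 8358094/1173285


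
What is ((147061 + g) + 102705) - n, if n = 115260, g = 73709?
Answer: 208215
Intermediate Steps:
((147061 + g) + 102705) - n = ((147061 + 73709) + 102705) - 1*115260 = (220770 + 102705) - 115260 = 323475 - 115260 = 208215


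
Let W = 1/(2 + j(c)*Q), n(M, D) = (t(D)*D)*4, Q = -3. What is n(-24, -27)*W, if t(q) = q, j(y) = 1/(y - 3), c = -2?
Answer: 14580/13 ≈ 1121.5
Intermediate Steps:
j(y) = 1/(-3 + y)
n(M, D) = 4*D**2 (n(M, D) = (D*D)*4 = D**2*4 = 4*D**2)
W = 5/13 (W = 1/(2 - 3/(-3 - 2)) = 1/(2 - 3/(-5)) = 1/(2 - 1/5*(-3)) = 1/(2 + 3/5) = 1/(13/5) = 5/13 ≈ 0.38462)
n(-24, -27)*W = (4*(-27)**2)*(5/13) = (4*729)*(5/13) = 2916*(5/13) = 14580/13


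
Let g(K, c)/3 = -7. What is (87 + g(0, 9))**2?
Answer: 4356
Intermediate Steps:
g(K, c) = -21 (g(K, c) = 3*(-7) = -21)
(87 + g(0, 9))**2 = (87 - 21)**2 = 66**2 = 4356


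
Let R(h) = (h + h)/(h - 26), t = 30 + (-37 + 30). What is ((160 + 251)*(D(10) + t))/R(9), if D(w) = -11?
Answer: -4658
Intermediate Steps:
t = 23 (t = 30 - 7 = 23)
R(h) = 2*h/(-26 + h) (R(h) = (2*h)/(-26 + h) = 2*h/(-26 + h))
((160 + 251)*(D(10) + t))/R(9) = ((160 + 251)*(-11 + 23))/((2*9/(-26 + 9))) = (411*12)/((2*9/(-17))) = 4932/((2*9*(-1/17))) = 4932/(-18/17) = 4932*(-17/18) = -4658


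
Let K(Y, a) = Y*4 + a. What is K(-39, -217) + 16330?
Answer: 15957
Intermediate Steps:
K(Y, a) = a + 4*Y (K(Y, a) = 4*Y + a = a + 4*Y)
K(-39, -217) + 16330 = (-217 + 4*(-39)) + 16330 = (-217 - 156) + 16330 = -373 + 16330 = 15957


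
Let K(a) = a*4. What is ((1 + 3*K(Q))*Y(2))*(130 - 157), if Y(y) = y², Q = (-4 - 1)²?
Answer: -32508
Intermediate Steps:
Q = 25 (Q = (-5)² = 25)
K(a) = 4*a
((1 + 3*K(Q))*Y(2))*(130 - 157) = ((1 + 3*(4*25))*2²)*(130 - 157) = ((1 + 3*100)*4)*(-27) = ((1 + 300)*4)*(-27) = (301*4)*(-27) = 1204*(-27) = -32508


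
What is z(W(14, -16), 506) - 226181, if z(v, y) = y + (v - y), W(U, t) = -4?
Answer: -226185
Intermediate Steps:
z(v, y) = v
z(W(14, -16), 506) - 226181 = -4 - 226181 = -226185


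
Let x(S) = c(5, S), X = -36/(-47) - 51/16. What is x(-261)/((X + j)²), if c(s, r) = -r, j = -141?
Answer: 16399616/1292474401 ≈ 0.012689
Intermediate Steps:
X = -1821/752 (X = -36*(-1/47) - 51*1/16 = 36/47 - 51/16 = -1821/752 ≈ -2.4215)
x(S) = -S
x(-261)/((X + j)²) = (-1*(-261))/((-1821/752 - 141)²) = 261/((-107853/752)²) = 261/(11632269609/565504) = 261*(565504/11632269609) = 16399616/1292474401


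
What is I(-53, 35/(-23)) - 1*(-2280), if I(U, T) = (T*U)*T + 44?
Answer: 1164471/529 ≈ 2201.3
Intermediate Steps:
I(U, T) = 44 + U*T**2 (I(U, T) = U*T**2 + 44 = 44 + U*T**2)
I(-53, 35/(-23)) - 1*(-2280) = (44 - 53*(35/(-23))**2) - 1*(-2280) = (44 - 53*(35*(-1/23))**2) + 2280 = (44 - 53*(-35/23)**2) + 2280 = (44 - 53*1225/529) + 2280 = (44 - 64925/529) + 2280 = -41649/529 + 2280 = 1164471/529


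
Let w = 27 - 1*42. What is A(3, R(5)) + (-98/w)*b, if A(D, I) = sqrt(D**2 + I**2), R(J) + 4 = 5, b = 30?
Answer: 196 + sqrt(10) ≈ 199.16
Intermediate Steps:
w = -15 (w = 27 - 42 = -15)
R(J) = 1 (R(J) = -4 + 5 = 1)
A(3, R(5)) + (-98/w)*b = sqrt(3**2 + 1**2) - 98/(-15)*30 = sqrt(9 + 1) - 98*(-1/15)*30 = sqrt(10) + (98/15)*30 = sqrt(10) + 196 = 196 + sqrt(10)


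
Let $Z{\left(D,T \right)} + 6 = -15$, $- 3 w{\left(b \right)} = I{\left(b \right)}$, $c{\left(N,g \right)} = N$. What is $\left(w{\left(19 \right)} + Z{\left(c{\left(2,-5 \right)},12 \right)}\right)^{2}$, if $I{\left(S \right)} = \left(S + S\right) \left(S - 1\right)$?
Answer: $62001$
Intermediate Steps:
$I{\left(S \right)} = 2 S \left(-1 + S\right)$
$w{\left(b \right)} = - \frac{2 b \left(-1 + b\right)}{3}$
$Z{\left(D,T \right)} = -21$ ($Z{\left(D,T \right)} = -6 - 15 = -21$)
$\left(w{\left(19 \right)} + Z{\left(c{\left(2,-5 \right)},12 \right)}\right)^{2} = \left(\frac{2}{3} \cdot 19 \left(1 - 19\right) - 21\right)^{2} = \left(\frac{2}{3} \cdot 19 \left(-18\right) - 21\right)^{2} = \left(-228 - 21\right)^{2} = \left(-249\right)^{2} = 62001$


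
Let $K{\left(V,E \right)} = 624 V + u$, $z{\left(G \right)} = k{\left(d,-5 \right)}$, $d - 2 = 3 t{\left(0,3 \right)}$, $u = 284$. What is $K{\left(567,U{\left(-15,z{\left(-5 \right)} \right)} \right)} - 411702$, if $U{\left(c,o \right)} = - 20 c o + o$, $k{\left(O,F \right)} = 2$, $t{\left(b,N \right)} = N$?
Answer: $-57610$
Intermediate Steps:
$d = 11$ ($d = 2 + 3 \cdot 3 = 2 + 9 = 11$)
$z{\left(G \right)} = 2$
$U{\left(c,o \right)} = o - 20 c o$ ($U{\left(c,o \right)} = - 20 c o + o = o - 20 c o$)
$K{\left(V,E \right)} = 284 + 624 V$ ($K{\left(V,E \right)} = 624 V + 284 = 284 + 624 V$)
$K{\left(567,U{\left(-15,z{\left(-5 \right)} \right)} \right)} - 411702 = \left(284 + 624 \cdot 567\right) - 411702 = \left(284 + 353808\right) - 411702 = 354092 - 411702 = -57610$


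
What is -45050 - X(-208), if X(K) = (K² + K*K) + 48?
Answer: -131626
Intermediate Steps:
X(K) = 48 + 2*K² (X(K) = (K² + K²) + 48 = 2*K² + 48 = 48 + 2*K²)
-45050 - X(-208) = -45050 - (48 + 2*(-208)²) = -45050 - (48 + 2*43264) = -45050 - (48 + 86528) = -45050 - 1*86576 = -45050 - 86576 = -131626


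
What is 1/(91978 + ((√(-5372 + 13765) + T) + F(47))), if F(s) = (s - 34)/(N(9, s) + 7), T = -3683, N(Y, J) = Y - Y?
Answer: 4326546/382020002827 - 49*√8393/382020002827 ≈ 1.1314e-5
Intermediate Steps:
N(Y, J) = 0
F(s) = -34/7 + s/7 (F(s) = (s - 34)/(0 + 7) = (-34 + s)/7 = (-34 + s)*(⅐) = -34/7 + s/7)
1/(91978 + ((√(-5372 + 13765) + T) + F(47))) = 1/(91978 + ((√(-5372 + 13765) - 3683) + (-34/7 + (⅐)*47))) = 1/(91978 + ((√8393 - 3683) + (-34/7 + 47/7))) = 1/(91978 + ((-3683 + √8393) + 13/7)) = 1/(91978 + (-25768/7 + √8393)) = 1/(618078/7 + √8393)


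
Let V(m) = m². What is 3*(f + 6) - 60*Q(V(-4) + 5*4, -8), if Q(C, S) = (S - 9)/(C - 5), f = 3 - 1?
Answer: 1764/31 ≈ 56.903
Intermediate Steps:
f = 2
Q(C, S) = (-9 + S)/(-5 + C)
3*(f + 6) - 60*Q(V(-4) + 5*4, -8) = 3*(2 + 6) - 60*(-9 - 8)/(-5 + ((-4)² + 5*4)) = 3*8 - 60*(-17)/(-5 + (16 + 20)) = 24 - 60*(-17)/(-5 + 36) = 24 - 60*(-17)/31 = 24 - 60*(-17/31) = 24 + 1020/31 = 1764/31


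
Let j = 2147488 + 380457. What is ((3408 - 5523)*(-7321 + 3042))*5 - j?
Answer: 42722480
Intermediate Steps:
j = 2527945
((3408 - 5523)*(-7321 + 3042))*5 - j = ((3408 - 5523)*(-7321 + 3042))*5 - 1*2527945 = -2115*(-4279)*5 - 2527945 = 9050085*5 - 2527945 = 45250425 - 2527945 = 42722480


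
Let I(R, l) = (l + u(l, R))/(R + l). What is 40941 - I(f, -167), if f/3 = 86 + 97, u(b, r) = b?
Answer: 7819898/191 ≈ 40942.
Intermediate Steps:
f = 549 (f = 3*(86 + 97) = 3*183 = 549)
I(R, l) = 2*l/(R + l) (I(R, l) = (l + l)/(R + l) = (2*l)/(R + l) = 2*l/(R + l))
40941 - I(f, -167) = 40941 - 2*(-167)/(549 - 167) = 40941 - 2*(-167)/382 = 40941 - 1*(-167/191) = 40941 + 167/191 = 7819898/191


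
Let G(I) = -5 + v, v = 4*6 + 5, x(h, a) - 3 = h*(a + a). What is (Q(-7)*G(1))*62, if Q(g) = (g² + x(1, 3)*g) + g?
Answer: -31248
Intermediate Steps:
x(h, a) = 3 + 2*a*h (x(h, a) = 3 + h*(a + a) = 3 + h*(2*a) = 3 + 2*a*h)
v = 29 (v = 24 + 5 = 29)
Q(g) = g² + 10*g (Q(g) = (g² + (3 + 2*3*1)*g) + g = (g² + (3 + 6)*g) + g = (g² + 9*g) + g = g² + 10*g)
G(I) = 24 (G(I) = -5 + 29 = 24)
(Q(-7)*G(1))*62 = (-7*(10 - 7)*24)*62 = (-7*3*24)*62 = -21*24*62 = -504*62 = -31248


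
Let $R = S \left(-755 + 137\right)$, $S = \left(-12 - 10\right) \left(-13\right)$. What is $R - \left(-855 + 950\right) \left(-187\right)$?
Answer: $-158983$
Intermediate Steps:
$S = 286$ ($S = \left(-22\right) \left(-13\right) = 286$)
$R = -176748$ ($R = 286 \left(-755 + 137\right) = 286 \left(-618\right) = -176748$)
$R - \left(-855 + 950\right) \left(-187\right) = -176748 - \left(-855 + 950\right) \left(-187\right) = -176748 - 95 \left(-187\right) = -176748 - -17765 = -176748 + 17765 = -158983$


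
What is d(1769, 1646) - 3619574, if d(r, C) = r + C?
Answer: -3616159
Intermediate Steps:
d(r, C) = C + r
d(1769, 1646) - 3619574 = (1646 + 1769) - 3619574 = 3415 - 3619574 = -3616159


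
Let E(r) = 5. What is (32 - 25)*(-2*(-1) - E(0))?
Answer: -21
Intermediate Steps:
(32 - 25)*(-2*(-1) - E(0)) = (32 - 25)*(-2*(-1) - 1*5) = 7*(2 - 5) = 7*(-3) = -21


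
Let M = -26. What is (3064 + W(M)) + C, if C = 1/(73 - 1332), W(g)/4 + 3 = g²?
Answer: 7246803/1259 ≈ 5756.0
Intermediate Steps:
W(g) = -12 + 4*g²
C = -1/1259 (C = 1/(-1259) = -1/1259 ≈ -0.00079428)
(3064 + W(M)) + C = (3064 + (-12 + 4*(-26)²)) - 1/1259 = (3064 + (-12 + 4*676)) - 1/1259 = (3064 + (-12 + 2704)) - 1/1259 = (3064 + 2692) - 1/1259 = 5756 - 1/1259 = 7246803/1259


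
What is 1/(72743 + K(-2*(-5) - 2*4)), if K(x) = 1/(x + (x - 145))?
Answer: 141/10256762 ≈ 1.3747e-5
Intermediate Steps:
K(x) = 1/(-145 + 2*x) (K(x) = 1/(x + (-145 + x)) = 1/(-145 + 2*x))
1/(72743 + K(-2*(-5) - 2*4)) = 1/(72743 + 1/(-145 + 2*(-2*(-5) - 2*4))) = 1/(72743 + 1/(-145 + 2*(10 - 8))) = 1/(72743 + 1/(-145 + 2*2)) = 1/(72743 + 1/(-145 + 4)) = 1/(72743 + 1/(-141)) = 1/(72743 - 1/141) = 1/(10256762/141) = 141/10256762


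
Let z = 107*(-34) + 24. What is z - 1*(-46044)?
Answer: 42430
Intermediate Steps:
z = -3614 (z = -3638 + 24 = -3614)
z - 1*(-46044) = -3614 - 1*(-46044) = -3614 + 46044 = 42430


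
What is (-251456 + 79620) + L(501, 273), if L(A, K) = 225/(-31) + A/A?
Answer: -5327110/31 ≈ -1.7184e+5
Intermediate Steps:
L(A, K) = -194/31 (L(A, K) = 225*(-1/31) + 1 = -225/31 + 1 = -194/31)
(-251456 + 79620) + L(501, 273) = (-251456 + 79620) - 194/31 = -171836 - 194/31 = -5327110/31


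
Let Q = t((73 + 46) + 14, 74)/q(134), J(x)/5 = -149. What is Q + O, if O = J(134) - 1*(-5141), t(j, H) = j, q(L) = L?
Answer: 589197/134 ≈ 4397.0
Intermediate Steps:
J(x) = -745 (J(x) = 5*(-149) = -745)
O = 4396 (O = -745 - 1*(-5141) = -745 + 5141 = 4396)
Q = 133/134 (Q = ((73 + 46) + 14)/134 = (119 + 14)*(1/134) = 133*(1/134) = 133/134 ≈ 0.99254)
Q + O = 133/134 + 4396 = 589197/134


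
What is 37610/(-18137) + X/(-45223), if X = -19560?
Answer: -1346077310/820209551 ≈ -1.6411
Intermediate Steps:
37610/(-18137) + X/(-45223) = 37610/(-18137) - 19560/(-45223) = 37610*(-1/18137) - 19560*(-1/45223) = -37610/18137 + 19560/45223 = -1346077310/820209551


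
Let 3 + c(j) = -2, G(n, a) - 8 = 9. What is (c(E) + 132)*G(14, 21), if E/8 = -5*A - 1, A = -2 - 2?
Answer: 2159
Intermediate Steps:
A = -4
G(n, a) = 17 (G(n, a) = 8 + 9 = 17)
E = 152 (E = 8*(-5*(-4) - 1) = 8*(20 - 1) = 8*19 = 152)
c(j) = -5 (c(j) = -3 - 2 = -5)
(c(E) + 132)*G(14, 21) = (-5 + 132)*17 = 127*17 = 2159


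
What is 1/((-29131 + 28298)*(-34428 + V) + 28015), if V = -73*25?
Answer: 1/30226764 ≈ 3.3083e-8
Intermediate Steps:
V = -1825
1/((-29131 + 28298)*(-34428 + V) + 28015) = 1/((-29131 + 28298)*(-34428 - 1825) + 28015) = 1/(-833*(-36253) + 28015) = 1/(30198749 + 28015) = 1/30226764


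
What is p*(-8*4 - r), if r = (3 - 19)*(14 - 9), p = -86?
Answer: -4128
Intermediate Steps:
r = -80 (r = -16*5 = -80)
p*(-8*4 - r) = -86*(-8*4 - 1*(-80)) = -86*(-32 + 80) = -86*48 = -4128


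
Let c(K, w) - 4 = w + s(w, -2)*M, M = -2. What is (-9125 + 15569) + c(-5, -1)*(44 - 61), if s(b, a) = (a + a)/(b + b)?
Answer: 6461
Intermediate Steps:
s(b, a) = a/b (s(b, a) = (2*a)/((2*b)) = (2*a)*(1/(2*b)) = a/b)
c(K, w) = 4 + w + 4/w (c(K, w) = 4 + (w - 2/w*(-2)) = 4 + (w + 4/w) = 4 + w + 4/w)
(-9125 + 15569) + c(-5, -1)*(44 - 61) = (-9125 + 15569) + (4 - 1 + 4/(-1))*(44 - 61) = 6444 + (4 - 1 + 4*(-1))*(-17) = 6444 + (4 - 1 - 4)*(-17) = 6444 - 1*(-17) = 6444 + 17 = 6461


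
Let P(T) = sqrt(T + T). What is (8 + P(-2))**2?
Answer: 60 + 32*I ≈ 60.0 + 32.0*I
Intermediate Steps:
P(T) = sqrt(2)*sqrt(T) (P(T) = sqrt(2*T) = sqrt(2)*sqrt(T))
(8 + P(-2))**2 = (8 + sqrt(2)*sqrt(-2))**2 = (8 + sqrt(2)*(I*sqrt(2)))**2 = (8 + 2*I)**2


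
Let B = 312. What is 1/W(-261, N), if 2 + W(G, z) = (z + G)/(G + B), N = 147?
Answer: -17/72 ≈ -0.23611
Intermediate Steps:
W(G, z) = -2 + (G + z)/(312 + G) (W(G, z) = -2 + (z + G)/(G + 312) = -2 + (G + z)/(312 + G))
1/W(-261, N) = 1/((-624 + 147 - 1*(-261))/(312 - 261)) = 1/((-624 + 147 + 261)/51) = 1/((1/51)*(-216)) = 1/(-72/17) = -17/72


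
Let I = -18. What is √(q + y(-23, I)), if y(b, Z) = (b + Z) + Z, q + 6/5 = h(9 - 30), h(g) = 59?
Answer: I*√30/5 ≈ 1.0954*I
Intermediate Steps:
q = 289/5 (q = -6/5 + 59 = 289/5 ≈ 57.800)
y(b, Z) = b + 2*Z (y(b, Z) = (Z + b) + Z = b + 2*Z)
√(q + y(-23, I)) = √(289/5 + (-23 + 2*(-18))) = √(289/5 + (-23 - 36)) = √(289/5 - 59) = √(-6/5) = I*√30/5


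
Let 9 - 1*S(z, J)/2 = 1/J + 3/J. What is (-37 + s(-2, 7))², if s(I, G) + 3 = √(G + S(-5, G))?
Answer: (280 - √1169)²/49 ≈ 1233.1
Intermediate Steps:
S(z, J) = 18 - 8/J (S(z, J) = 18 - 2*(1/J + 3/J) = 18 - 8/J)
s(I, G) = -3 + √(18 + G - 8/G) (s(I, G) = -3 + √(G + (18 - 8/G)) = -3 + √(18 + G - 8/G))
(-37 + s(-2, 7))² = (-37 + (-3 + √(18 + 7 - 8/7)))² = (-37 + (-3 + √(167/7)))² = (-37 + (-3 + √1169/7))² = (-40 + √1169/7)²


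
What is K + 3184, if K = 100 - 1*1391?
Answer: 1893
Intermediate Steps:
K = -1291 (K = 100 - 1391 = -1291)
K + 3184 = -1291 + 3184 = 1893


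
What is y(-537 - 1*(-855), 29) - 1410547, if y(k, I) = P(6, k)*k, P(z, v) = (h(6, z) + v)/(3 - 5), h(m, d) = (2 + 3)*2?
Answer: -1462699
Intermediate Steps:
h(m, d) = 10 (h(m, d) = 5*2 = 10)
P(z, v) = -5 - v/2 (P(z, v) = (10 + v)/(3 - 5) = (10 + v)/(-2) = (10 + v)*(-½) = -5 - v/2)
y(k, I) = k*(-5 - k/2) (y(k, I) = (-5 - k/2)*k = k*(-5 - k/2))
y(-537 - 1*(-855), 29) - 1410547 = -(-537 - 1*(-855))*(10 + (-537 - 1*(-855)))/2 - 1410547 = -(-537 + 855)*(10 + (-537 + 855))/2 - 1410547 = -½*318*(10 + 318) - 1410547 = -½*318*328 - 1410547 = -52152 - 1410547 = -1462699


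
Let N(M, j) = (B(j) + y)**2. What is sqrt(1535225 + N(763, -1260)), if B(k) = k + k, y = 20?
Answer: 15*sqrt(34601) ≈ 2790.2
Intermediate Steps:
B(k) = 2*k
N(M, j) = (20 + 2*j)**2 (N(M, j) = (2*j + 20)**2 = (20 + 2*j)**2)
sqrt(1535225 + N(763, -1260)) = sqrt(1535225 + 4*(10 - 1260)**2) = sqrt(1535225 + 4*(-1250)**2) = sqrt(1535225 + 4*1562500) = sqrt(1535225 + 6250000) = sqrt(7785225) = 15*sqrt(34601)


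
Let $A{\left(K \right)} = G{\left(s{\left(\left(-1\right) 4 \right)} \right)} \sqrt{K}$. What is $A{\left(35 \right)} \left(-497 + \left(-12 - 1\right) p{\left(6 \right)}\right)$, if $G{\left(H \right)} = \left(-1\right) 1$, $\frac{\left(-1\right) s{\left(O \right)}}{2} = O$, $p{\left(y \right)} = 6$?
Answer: $575 \sqrt{35} \approx 3401.7$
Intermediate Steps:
$s{\left(O \right)} = - 2 O$
$G{\left(H \right)} = -1$
$A{\left(K \right)} = - \sqrt{K}$
$A{\left(35 \right)} \left(-497 + \left(-12 - 1\right) p{\left(6 \right)}\right) = - \sqrt{35} \left(-497 + \left(-12 - 1\right) 6\right) = - \sqrt{35} \left(-497 - 78\right) = - \sqrt{35} \left(-575\right) = 575 \sqrt{35}$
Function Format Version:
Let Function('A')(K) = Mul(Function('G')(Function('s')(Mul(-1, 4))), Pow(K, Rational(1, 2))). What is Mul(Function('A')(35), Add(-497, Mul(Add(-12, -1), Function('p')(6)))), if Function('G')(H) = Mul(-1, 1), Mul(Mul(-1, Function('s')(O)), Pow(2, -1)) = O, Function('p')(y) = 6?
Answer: Mul(575, Pow(35, Rational(1, 2))) ≈ 3401.7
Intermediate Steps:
Function('s')(O) = Mul(-2, O)
Function('G')(H) = -1
Function('A')(K) = Mul(-1, Pow(K, Rational(1, 2)))
Mul(Function('A')(35), Add(-497, Mul(Add(-12, -1), Function('p')(6)))) = Mul(Mul(-1, Pow(35, Rational(1, 2))), Add(-497, Mul(Add(-12, -1), 6))) = Mul(Mul(-1, Pow(35, Rational(1, 2))), Add(-497, Mul(-13, 6))) = Mul(Mul(-1, Pow(35, Rational(1, 2))), Add(-497, -78)) = Mul(Mul(-1, Pow(35, Rational(1, 2))), -575) = Mul(575, Pow(35, Rational(1, 2)))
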